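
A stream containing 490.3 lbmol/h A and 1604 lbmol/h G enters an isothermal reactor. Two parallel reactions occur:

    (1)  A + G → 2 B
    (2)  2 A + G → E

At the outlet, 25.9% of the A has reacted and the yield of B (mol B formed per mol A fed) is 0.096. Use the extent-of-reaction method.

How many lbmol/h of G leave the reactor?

Yield of B: 2ξ₁ / 490.3 = 0.096 → ξ₁ = 23.53 lbmol/h.
Conversion of A: 1ξ₁ + 2ξ₂ = 0.259 × 490.3 = 127 → ξ₂ = 51.73 lbmol/h.
Outlet amounts (n = n₀ + Σ ν·ξ):
  A: 490.3 − 1(23.53) − 2(51.73) = 363.3
  G: 1604 − 1(23.53) − 1(51.73) = 1529
  B: 0 + 2(23.53) = 47.07
  E: 0 + 1(51.73) = 51.73

1530 lbmol/h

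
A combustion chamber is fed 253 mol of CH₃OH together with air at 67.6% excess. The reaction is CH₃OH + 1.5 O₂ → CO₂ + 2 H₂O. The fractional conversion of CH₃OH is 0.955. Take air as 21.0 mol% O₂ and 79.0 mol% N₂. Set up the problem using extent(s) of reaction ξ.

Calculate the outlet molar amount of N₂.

Stoichiometric O₂ = 1.5 × 253 = 379.5 mol; O₂ fed = 379.5 × 1.676 = 636 mol.
N₂ fed = 636 × 79/21 = 2393 mol.
Fuel reacted = 0.955 × 253 → ξ = 241.6 mol.
Outlet (n = n₀ + ν ξ):
  CH₃OH: 253 − 1(241.6) = 11.39
  O₂: 636 − 1.5(241.6) = 273.6
  N₂: 2393 (inert)
  CO₂: 0 + 1(241.6) = 241.6
  H₂O: 0 + 2(241.6) = 483.2

2390 mol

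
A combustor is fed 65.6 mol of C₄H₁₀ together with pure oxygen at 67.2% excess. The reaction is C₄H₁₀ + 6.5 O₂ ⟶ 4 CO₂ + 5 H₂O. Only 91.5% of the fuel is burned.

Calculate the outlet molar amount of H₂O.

Stoichiometric O₂ = 6.5 × 65.6 = 426.4 mol; O₂ fed = 426.4 × 1.672 = 712.9 mol.
Fuel reacted = 0.915 × 65.6 → ξ = 60.02 mol.
Outlet (n = n₀ + ν ξ):
  C₄H₁₀: 65.6 − 1(60.02) = 5.576
  O₂: 712.9 − 6.5(60.02) = 322.8
  CO₂: 0 + 4(60.02) = 240.1
  H₂O: 0 + 5(60.02) = 300.1

300 mol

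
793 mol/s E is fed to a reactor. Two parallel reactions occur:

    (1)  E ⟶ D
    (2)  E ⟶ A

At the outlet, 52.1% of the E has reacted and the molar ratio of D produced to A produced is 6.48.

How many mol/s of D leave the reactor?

358 mol/s

Conversion of E: E consumed = 0.521 × 793 = 413.2 mol/s = 1ξ₁ + 1ξ₂.
Selectivity: 1ξ₁ / (1ξ₂) = 6.48 → ξ₁ = 6.48 ξ₂.
Substitute: (1·6.48 + 1) ξ₂ = 413.2 → ξ₂ = 55.23 mol/s, ξ₁ = 357.9 mol/s.
Outlet amounts (n = n₀ + Σ ν·ξ):
  E: 793 − 1(357.9) − 1(55.23) = 379.8
  D: 0 + 1(357.9) = 357.9
  A: 0 + 1(55.23) = 55.23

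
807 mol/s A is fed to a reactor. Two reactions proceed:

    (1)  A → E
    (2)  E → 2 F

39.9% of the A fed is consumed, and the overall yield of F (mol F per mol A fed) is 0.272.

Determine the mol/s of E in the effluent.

Conversion of A: A consumed = 1ξ₁ = 0.399 × 807 → ξ₁ = 322 mol/s.
Yield of F: 2ξ₂ / 807 = 0.272 → ξ₂ = 109.8 mol/s.
Outlet amounts (n = n₀ + Σ ν·ξ):
  A: 807 − 1(322) = 485
  E: 0 + 1(322) − 1(109.8) = 212.2
  F: 0 + 2(109.8) = 219.5

212 mol/s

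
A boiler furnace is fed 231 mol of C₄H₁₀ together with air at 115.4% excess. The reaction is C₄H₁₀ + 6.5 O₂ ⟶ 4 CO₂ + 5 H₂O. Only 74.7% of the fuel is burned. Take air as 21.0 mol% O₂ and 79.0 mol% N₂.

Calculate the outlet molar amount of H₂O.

Stoichiometric O₂ = 6.5 × 231 = 1502 mol; O₂ fed = 1502 × 2.154 = 3234 mol.
N₂ fed = 3234 × 79/21 = 12170 mol.
Fuel reacted = 0.747 × 231 → ξ = 172.6 mol.
Outlet (n = n₀ + ν ξ):
  C₄H₁₀: 231 − 1(172.6) = 58.44
  O₂: 3234 − 6.5(172.6) = 2113
  N₂: 12170 (inert)
  CO₂: 0 + 4(172.6) = 690.2
  H₂O: 0 + 5(172.6) = 862.8

863 mol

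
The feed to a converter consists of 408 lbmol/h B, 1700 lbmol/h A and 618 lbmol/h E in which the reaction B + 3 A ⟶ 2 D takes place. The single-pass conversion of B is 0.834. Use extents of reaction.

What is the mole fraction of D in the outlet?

B reacted = 0.834 × 408 = 340.3 lbmol/h; ν_B = −1, so ξ = 340.3/1 = 340.3 lbmol/h.
Outlet amounts (n = n₀ + ν ξ):
  B: 408 − 1(340.3) = 67.73
  A: 1700 − 3(340.3) = 679.2
  D: 0 + 2(340.3) = 680.5
  E: 618 (inert)
Total out = 2045 lbmol/h; y_D = 680.5 / 2045 = 0.3327.

0.333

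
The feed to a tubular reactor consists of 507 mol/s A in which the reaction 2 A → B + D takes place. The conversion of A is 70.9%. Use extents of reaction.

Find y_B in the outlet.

A reacted = 0.709 × 507 = 359.5 mol/s; ν_A = −2, so ξ = 359.5/2 = 179.7 mol/s.
Outlet amounts (n = n₀ + ν ξ):
  A: 507 − 2(179.7) = 147.5
  B: 0 + 1(179.7) = 179.7
  D: 0 + 1(179.7) = 179.7
Total out = 507 mol/s; y_B = 179.7 / 507 = 0.3545.

0.354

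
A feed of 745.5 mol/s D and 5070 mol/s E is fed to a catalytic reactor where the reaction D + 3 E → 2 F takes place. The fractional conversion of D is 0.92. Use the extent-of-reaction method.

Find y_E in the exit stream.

0.678

D reacted = 0.92 × 745.5 = 685.9 mol/s; ν_D = −1, so ξ = 685.9/1 = 685.9 mol/s.
Outlet amounts (n = n₀ + ν ξ):
  D: 745.5 − 1(685.9) = 59.64
  E: 5070 − 3(685.9) = 3012
  F: 0 + 2(685.9) = 1372
Total out = 4444 mol/s; y_E = 3012 / 4444 = 0.6779.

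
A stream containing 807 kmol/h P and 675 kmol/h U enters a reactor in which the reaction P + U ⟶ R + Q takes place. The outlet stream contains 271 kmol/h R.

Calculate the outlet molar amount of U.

404 kmol/h

For R: n = n₀ + 1ξ → 271 = 0 + 1ξ, giving ξ = 271 kmol/h.
Outlet amounts (n = n₀ + ν ξ):
  P: 807 − 1(271) = 536
  U: 675 − 1(271) = 404
  R: 0 + 1(271) = 271
  Q: 0 + 1(271) = 271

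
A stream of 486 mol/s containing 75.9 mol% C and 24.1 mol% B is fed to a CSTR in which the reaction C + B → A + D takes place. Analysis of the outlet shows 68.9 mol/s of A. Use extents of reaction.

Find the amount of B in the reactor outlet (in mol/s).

48.2 mol/s

For A: n = n₀ + 1ξ → 68.9 = 0 + 1ξ, giving ξ = 68.9 mol/s.
Outlet amounts (n = n₀ + ν ξ):
  C: 368.9 − 1(68.9) = 300
  B: 117.1 − 1(68.9) = 48.23
  A: 0 + 1(68.9) = 68.9
  D: 0 + 1(68.9) = 68.9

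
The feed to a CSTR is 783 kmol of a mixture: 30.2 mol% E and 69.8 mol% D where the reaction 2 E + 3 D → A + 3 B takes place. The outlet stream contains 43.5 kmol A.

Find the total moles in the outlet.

For A: n = n₀ + 1ξ → 43.5 = 0 + 1ξ, giving ξ = 43.5 kmol.
Outlet amounts (n = n₀ + ν ξ):
  E: 236.5 − 2(43.5) = 149.5
  D: 546.5 − 3(43.5) = 416
  A: 0 + 1(43.5) = 43.5
  B: 0 + 3(43.5) = 130.5
Total out = 149.5 + 416 + 43.5 + 130.5 = 739.5 kmol.

740 kmol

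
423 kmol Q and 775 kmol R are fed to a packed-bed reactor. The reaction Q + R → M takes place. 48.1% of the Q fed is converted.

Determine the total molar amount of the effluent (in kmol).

Q reacted = 0.481 × 423 = 203.5 kmol; ν_Q = −1, so ξ = 203.5/1 = 203.5 kmol.
Outlet amounts (n = n₀ + ν ξ):
  Q: 423 − 1(203.5) = 219.5
  R: 775 − 1(203.5) = 571.5
  M: 0 + 1(203.5) = 203.5
Total out = 219.5 + 571.5 + 203.5 = 994.5 kmol.

995 kmol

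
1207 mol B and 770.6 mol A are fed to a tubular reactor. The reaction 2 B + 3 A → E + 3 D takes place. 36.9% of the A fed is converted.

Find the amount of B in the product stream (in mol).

1020 mol

A reacted = 0.369 × 770.6 = 284.4 mol; ν_A = −3, so ξ = 284.4/3 = 94.78 mol.
Outlet amounts (n = n₀ + ν ξ):
  B: 1207 − 2(94.78) = 1017
  A: 770.6 − 3(94.78) = 486.2
  E: 0 + 1(94.78) = 94.78
  D: 0 + 3(94.78) = 284.4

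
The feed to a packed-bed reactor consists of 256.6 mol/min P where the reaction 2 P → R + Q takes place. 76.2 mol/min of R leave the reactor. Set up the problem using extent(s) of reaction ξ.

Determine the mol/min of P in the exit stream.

104 mol/min

For R: n = n₀ + 1ξ → 76.2 = 0 + 1ξ, giving ξ = 76.2 mol/min.
Outlet amounts (n = n₀ + ν ξ):
  P: 256.6 − 2(76.2) = 104.2
  R: 0 + 1(76.2) = 76.2
  Q: 0 + 1(76.2) = 76.2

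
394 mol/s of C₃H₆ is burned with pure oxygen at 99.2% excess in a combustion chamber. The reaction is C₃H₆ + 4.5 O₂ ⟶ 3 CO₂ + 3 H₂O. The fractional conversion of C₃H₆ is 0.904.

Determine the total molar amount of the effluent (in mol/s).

Stoichiometric O₂ = 4.5 × 394 = 1773 mol/s; O₂ fed = 1773 × 1.992 = 3532 mol/s.
Fuel reacted = 0.904 × 394 → ξ = 356.2 mol/s.
Outlet (n = n₀ + ν ξ):
  C₃H₆: 394 − 1(356.2) = 37.82
  O₂: 3532 − 4.5(356.2) = 1929
  CO₂: 0 + 3(356.2) = 1069
  H₂O: 0 + 3(356.2) = 1069
Total out = 37.82 + 1929 + 1069 + 1069 = 4104 mol/s.

4100 mol/s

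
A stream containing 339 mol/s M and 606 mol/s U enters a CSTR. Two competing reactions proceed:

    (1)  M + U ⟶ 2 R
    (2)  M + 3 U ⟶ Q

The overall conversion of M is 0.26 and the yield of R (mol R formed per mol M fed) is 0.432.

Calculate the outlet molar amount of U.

Yield of R: 2ξ₁ / 339 = 0.432 → ξ₁ = 73.22 mol/s.
Conversion of M: 1ξ₁ + 1ξ₂ = 0.26 × 339 = 88.14 → ξ₂ = 14.92 mol/s.
Outlet amounts (n = n₀ + Σ ν·ξ):
  M: 339 − 1(73.22) − 1(14.92) = 250.9
  U: 606 − 1(73.22) − 3(14.92) = 488
  R: 0 + 2(73.22) = 146.4
  Q: 0 + 1(14.92) = 14.92

488 mol/s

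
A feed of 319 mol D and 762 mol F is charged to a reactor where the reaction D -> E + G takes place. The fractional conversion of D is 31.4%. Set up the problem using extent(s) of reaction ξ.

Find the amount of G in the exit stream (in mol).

100 mol

D reacted = 0.314 × 319 = 100.2 mol; ν_D = −1, so ξ = 100.2/1 = 100.2 mol.
Outlet amounts (n = n₀ + ν ξ):
  D: 319 − 1(100.2) = 218.8
  E: 0 + 1(100.2) = 100.2
  G: 0 + 1(100.2) = 100.2
  F: 762 (inert)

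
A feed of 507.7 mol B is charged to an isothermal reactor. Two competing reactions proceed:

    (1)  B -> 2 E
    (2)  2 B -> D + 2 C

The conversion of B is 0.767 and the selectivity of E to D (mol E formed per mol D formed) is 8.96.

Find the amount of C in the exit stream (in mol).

Conversion of B: B consumed = 0.767 × 507.7 = 389.4 mol = 1ξ₁ + 2ξ₂.
Selectivity: 2ξ₁ / (1ξ₂) = 8.96 → ξ₁ = 4.48 ξ₂.
Substitute: (1·4.48 + 2) ξ₂ = 389.4 → ξ₂ = 60.09 mol, ξ₁ = 269.2 mol.
Outlet amounts (n = n₀ + Σ ν·ξ):
  B: 507.7 − 1(269.2) − 2(60.09) = 118.3
  E: 0 + 2(269.2) = 538.4
  D: 0 + 1(60.09) = 60.09
  C: 0 + 2(60.09) = 120.2

120 mol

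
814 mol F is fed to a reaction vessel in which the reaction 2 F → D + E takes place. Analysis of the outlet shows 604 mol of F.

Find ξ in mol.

ξ = 105 mol

For F: n = n₀ − 2ξ → 604 = 814 − 2ξ, giving ξ = 105 mol.
Outlet amounts (n = n₀ + ν ξ):
  F: 814 − 2(105) = 604
  D: 0 + 1(105) = 105
  E: 0 + 1(105) = 105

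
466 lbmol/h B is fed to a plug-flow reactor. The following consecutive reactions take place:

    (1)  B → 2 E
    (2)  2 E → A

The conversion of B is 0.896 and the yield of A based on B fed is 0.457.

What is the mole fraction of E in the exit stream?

Conversion of B: B consumed = 1ξ₁ = 0.896 × 466 → ξ₁ = 417.5 lbmol/h.
Yield of A: 1ξ₂ / 466 = 0.457 → ξ₂ = 213 lbmol/h.
Outlet amounts (n = n₀ + Σ ν·ξ):
  B: 466 − 1(417.5) = 48.46
  E: 0 + 2(417.5) − 2(213) = 409.1
  A: 0 + 1(213) = 213
Total out = 670.6 lbmol/h; y_E = 409.1 / 670.6 = 0.6101.

0.61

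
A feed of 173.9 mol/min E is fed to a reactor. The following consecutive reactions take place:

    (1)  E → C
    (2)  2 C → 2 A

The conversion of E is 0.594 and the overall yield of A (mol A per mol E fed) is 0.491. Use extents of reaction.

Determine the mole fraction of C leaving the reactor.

0.103

Conversion of E: E consumed = 1ξ₁ = 0.594 × 173.9 → ξ₁ = 103.3 mol/min.
Yield of A: 2ξ₂ / 173.9 = 0.491 → ξ₂ = 42.69 mol/min.
Outlet amounts (n = n₀ + Σ ν·ξ):
  E: 173.9 − 1(103.3) = 70.6
  C: 0 + 1(103.3) − 2(42.69) = 17.91
  A: 0 + 2(42.69) = 85.38
Total out = 173.9 mol/min; y_C = 17.91 / 173.9 = 0.103.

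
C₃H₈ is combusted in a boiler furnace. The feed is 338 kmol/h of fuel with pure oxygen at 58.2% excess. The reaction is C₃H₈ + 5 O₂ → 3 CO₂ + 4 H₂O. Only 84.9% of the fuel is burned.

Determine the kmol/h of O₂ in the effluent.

1240 kmol/h

Stoichiometric O₂ = 5 × 338 = 1690 kmol/h; O₂ fed = 1690 × 1.582 = 2674 kmol/h.
Fuel reacted = 0.849 × 338 → ξ = 287 kmol/h.
Outlet (n = n₀ + ν ξ):
  C₃H₈: 338 − 1(287) = 51.04
  O₂: 2674 − 5(287) = 1239
  CO₂: 0 + 3(287) = 860.9
  H₂O: 0 + 4(287) = 1148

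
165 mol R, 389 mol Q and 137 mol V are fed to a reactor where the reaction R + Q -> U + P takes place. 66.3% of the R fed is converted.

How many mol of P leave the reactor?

R reacted = 0.663 × 165 = 109.4 mol; ν_R = −1, so ξ = 109.4/1 = 109.4 mol.
Outlet amounts (n = n₀ + ν ξ):
  R: 165 − 1(109.4) = 55.6
  Q: 389 − 1(109.4) = 279.6
  U: 0 + 1(109.4) = 109.4
  P: 0 + 1(109.4) = 109.4
  V: 137 (inert)

109 mol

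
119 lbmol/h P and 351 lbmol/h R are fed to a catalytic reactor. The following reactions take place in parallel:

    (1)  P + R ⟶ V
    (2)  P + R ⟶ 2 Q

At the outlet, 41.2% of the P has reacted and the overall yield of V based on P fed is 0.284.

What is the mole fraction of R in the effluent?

0.692

Yield of V: 1ξ₁ / 119 = 0.284 → ξ₁ = 33.8 lbmol/h.
Conversion of P: 1ξ₁ + 1ξ₂ = 0.412 × 119 = 49.03 → ξ₂ = 15.23 lbmol/h.
Outlet amounts (n = n₀ + Σ ν·ξ):
  P: 119 − 1(33.8) − 1(15.23) = 69.97
  R: 351 − 1(33.8) − 1(15.23) = 302
  V: 0 + 1(33.8) = 33.8
  Q: 0 + 2(15.23) = 30.46
Total out = 436.2 lbmol/h; y_R = 302 / 436.2 = 0.6923.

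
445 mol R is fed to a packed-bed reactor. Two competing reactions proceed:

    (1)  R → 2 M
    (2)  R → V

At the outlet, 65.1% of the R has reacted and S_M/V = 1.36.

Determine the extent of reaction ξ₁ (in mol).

ξ₁ = 117 mol

Conversion of R: R consumed = 0.651 × 445 = 289.7 mol = 1ξ₁ + 1ξ₂.
Selectivity: 2ξ₁ / (1ξ₂) = 1.36 → ξ₁ = 0.68 ξ₂.
Substitute: (1·0.68 + 1) ξ₂ = 289.7 → ξ₂ = 172.4 mol, ξ₁ = 117.3 mol.
Outlet amounts (n = n₀ + Σ ν·ξ):
  R: 445 − 1(117.3) − 1(172.4) = 155.3
  M: 0 + 2(117.3) = 234.5
  V: 0 + 1(172.4) = 172.4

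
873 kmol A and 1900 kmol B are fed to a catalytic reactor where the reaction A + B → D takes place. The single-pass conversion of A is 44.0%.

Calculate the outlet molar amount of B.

1520 kmol

A reacted = 0.44 × 873 = 384.1 kmol; ν_A = −1, so ξ = 384.1/1 = 384.1 kmol.
Outlet amounts (n = n₀ + ν ξ):
  A: 873 − 1(384.1) = 488.9
  B: 1900 − 1(384.1) = 1516
  D: 0 + 1(384.1) = 384.1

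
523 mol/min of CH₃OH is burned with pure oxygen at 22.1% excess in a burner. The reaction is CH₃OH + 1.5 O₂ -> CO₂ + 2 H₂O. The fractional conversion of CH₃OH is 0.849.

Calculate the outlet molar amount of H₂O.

888 mol/min

Stoichiometric O₂ = 1.5 × 523 = 784.5 mol/min; O₂ fed = 784.5 × 1.221 = 957.9 mol/min.
Fuel reacted = 0.849 × 523 → ξ = 444 mol/min.
Outlet (n = n₀ + ν ξ):
  CH₃OH: 523 − 1(444) = 78.97
  O₂: 957.9 − 1.5(444) = 291.8
  CO₂: 0 + 1(444) = 444
  H₂O: 0 + 2(444) = 888.1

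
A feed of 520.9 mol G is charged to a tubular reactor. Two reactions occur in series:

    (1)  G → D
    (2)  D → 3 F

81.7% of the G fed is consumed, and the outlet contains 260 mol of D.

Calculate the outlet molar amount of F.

497 mol

Conversion of G: G consumed = 1ξ₁ = 0.817 × 520.9 → ξ₁ = 425.6 mol.
D balance: n_D = 0 + 1ξ₁ − 1ξ₂ = 260 → ξ₂ = (1·425.6 − 260)/1 = 165.6 mol.
Outlet amounts (n = n₀ + Σ ν·ξ):
  G: 520.9 − 1(425.6) = 95.32
  D: 0 + 1(425.6) − 1(165.6) = 260
  F: 0 + 3(165.6) = 496.7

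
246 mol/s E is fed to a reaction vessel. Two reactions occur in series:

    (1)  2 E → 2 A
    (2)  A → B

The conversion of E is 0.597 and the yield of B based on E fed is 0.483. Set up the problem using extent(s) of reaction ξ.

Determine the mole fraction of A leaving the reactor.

Conversion of E: E consumed = 2ξ₁ = 0.597 × 246 → ξ₁ = 73.43 mol/s.
Yield of B: 1ξ₂ / 246 = 0.483 → ξ₂ = 118.8 mol/s.
Outlet amounts (n = n₀ + Σ ν·ξ):
  E: 246 − 2(73.43) = 99.14
  A: 0 + 2(73.43) − 1(118.8) = 28.04
  B: 0 + 1(118.8) = 118.8
Total out = 246 mol/s; y_A = 28.04 / 246 = 0.114.

0.114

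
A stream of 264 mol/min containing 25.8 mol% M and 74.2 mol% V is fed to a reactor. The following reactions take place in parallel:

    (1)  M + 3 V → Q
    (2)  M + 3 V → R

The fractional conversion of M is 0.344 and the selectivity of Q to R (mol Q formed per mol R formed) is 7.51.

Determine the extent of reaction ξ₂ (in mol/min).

Conversion of M: M consumed = 0.344 × 68.11 = 23.43 mol/min = 1ξ₁ + 1ξ₂.
Selectivity: 1ξ₁ / (1ξ₂) = 7.51 → ξ₁ = 7.51 ξ₂.
Substitute: (1·7.51 + 1) ξ₂ = 23.43 → ξ₂ = 2.753 mol/min, ξ₁ = 20.68 mol/min.
Outlet amounts (n = n₀ + Σ ν·ξ):
  M: 68.11 − 1(20.68) − 1(2.753) = 44.68
  V: 195.9 − 3(20.68) − 3(2.753) = 125.6
  Q: 0 + 1(20.68) = 20.68
  R: 0 + 1(2.753) = 2.753

ξ₂ = 2.75 mol/min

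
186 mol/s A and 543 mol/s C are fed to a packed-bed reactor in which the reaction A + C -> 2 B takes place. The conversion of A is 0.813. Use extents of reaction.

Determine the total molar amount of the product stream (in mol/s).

729 mol/s

A reacted = 0.813 × 186 = 151.2 mol/s; ν_A = −1, so ξ = 151.2/1 = 151.2 mol/s.
Outlet amounts (n = n₀ + ν ξ):
  A: 186 − 1(151.2) = 34.78
  C: 543 − 1(151.2) = 391.8
  B: 0 + 2(151.2) = 302.4
Total out = 34.78 + 391.8 + 302.4 = 729 mol/s.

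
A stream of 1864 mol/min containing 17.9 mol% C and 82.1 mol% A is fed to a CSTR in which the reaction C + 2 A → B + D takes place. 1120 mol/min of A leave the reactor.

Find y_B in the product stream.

0.124

For A: n = n₀ − 2ξ → 1120 = 1530 − 2ξ, giving ξ = 205.2 mol/min.
Outlet amounts (n = n₀ + ν ξ):
  C: 333.7 − 1(205.2) = 128.5
  A: 1530 − 2(205.2) = 1120
  B: 0 + 1(205.2) = 205.2
  D: 0 + 1(205.2) = 205.2
Total out = 1659 mol/min; y_B = 205.2 / 1659 = 0.1237.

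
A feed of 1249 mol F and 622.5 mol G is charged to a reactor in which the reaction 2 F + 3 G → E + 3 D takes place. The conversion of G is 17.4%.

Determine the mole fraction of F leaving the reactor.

0.641

G reacted = 0.174 × 622.5 = 108.3 mol; ν_G = −3, so ξ = 108.3/3 = 36.1 mol.
Outlet amounts (n = n₀ + ν ξ):
  F: 1249 − 2(36.1) = 1177
  G: 622.5 − 3(36.1) = 514.2
  E: 0 + 1(36.1) = 36.1
  D: 0 + 3(36.1) = 108.3
Total out = 1835 mol; y_F = 1177 / 1835 = 0.6412.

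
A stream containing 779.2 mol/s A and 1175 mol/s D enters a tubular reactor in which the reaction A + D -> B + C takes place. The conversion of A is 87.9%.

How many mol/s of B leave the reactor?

A reacted = 0.879 × 779.2 = 684.9 mol/s; ν_A = −1, so ξ = 684.9/1 = 684.9 mol/s.
Outlet amounts (n = n₀ + ν ξ):
  A: 779.2 − 1(684.9) = 94.28
  D: 1175 − 1(684.9) = 490.1
  B: 0 + 1(684.9) = 684.9
  C: 0 + 1(684.9) = 684.9

685 mol/s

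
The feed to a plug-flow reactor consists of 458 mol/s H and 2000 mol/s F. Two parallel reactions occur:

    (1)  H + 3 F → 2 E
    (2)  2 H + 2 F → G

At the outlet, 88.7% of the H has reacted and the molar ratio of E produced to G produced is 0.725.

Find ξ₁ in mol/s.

ξ₁ = 62.3 mol/s

Conversion of H: H consumed = 0.887 × 458 = 406.2 mol/s = 1ξ₁ + 2ξ₂.
Selectivity: 2ξ₁ / (1ξ₂) = 0.725 → ξ₁ = 0.3625 ξ₂.
Substitute: (1·0.3625 + 2) ξ₂ = 406.2 → ξ₂ = 172 mol/s, ξ₁ = 62.33 mol/s.
Outlet amounts (n = n₀ + Σ ν·ξ):
  H: 458 − 1(62.33) − 2(172) = 51.75
  F: 2000 − 3(62.33) − 2(172) = 1469
  E: 0 + 2(62.33) = 124.7
  G: 0 + 1(172) = 172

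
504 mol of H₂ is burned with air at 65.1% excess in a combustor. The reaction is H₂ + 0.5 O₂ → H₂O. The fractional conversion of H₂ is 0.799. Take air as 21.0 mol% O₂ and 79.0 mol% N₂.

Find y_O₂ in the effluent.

Stoichiometric O₂ = 0.5 × 504 = 252 mol; O₂ fed = 252 × 1.651 = 416.1 mol.
N₂ fed = 416.1 × 79/21 = 1565 mol.
Fuel reacted = 0.799 × 504 → ξ = 402.7 mol.
Outlet (n = n₀ + ν ξ):
  H₂: 504 − 1(402.7) = 101.3
  O₂: 416.1 − 0.5(402.7) = 214.7
  N₂: 1565 (inert)
  H₂O: 0 + 1(402.7) = 402.7
Total out = 2284 mol; y_O₂ = 214.7 / 2284 = 0.09401.

0.094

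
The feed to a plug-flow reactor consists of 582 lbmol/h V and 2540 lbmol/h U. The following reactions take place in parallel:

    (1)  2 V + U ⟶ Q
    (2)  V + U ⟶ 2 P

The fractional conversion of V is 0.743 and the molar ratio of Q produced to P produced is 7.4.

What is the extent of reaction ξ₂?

ξ₂ = 14.1 lbmol/h

Conversion of V: V consumed = 0.743 × 582 = 432.4 lbmol/h = 2ξ₁ + 1ξ₂.
Selectivity: 1ξ₁ / (2ξ₂) = 7.4 → ξ₁ = 14.8 ξ₂.
Substitute: (2·14.8 + 1) ξ₂ = 432.4 → ξ₂ = 14.13 lbmol/h, ξ₁ = 209.1 lbmol/h.
Outlet amounts (n = n₀ + Σ ν·ξ):
  V: 582 − 2(209.1) − 1(14.13) = 149.6
  U: 2540 − 1(209.1) − 1(14.13) = 2317
  Q: 0 + 1(209.1) = 209.1
  P: 0 + 2(14.13) = 28.26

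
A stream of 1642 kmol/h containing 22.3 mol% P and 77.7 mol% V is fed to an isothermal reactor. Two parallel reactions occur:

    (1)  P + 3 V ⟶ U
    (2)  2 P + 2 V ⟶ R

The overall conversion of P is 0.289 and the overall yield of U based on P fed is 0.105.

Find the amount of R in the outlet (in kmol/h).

33.7 kmol/h

Yield of U: 1ξ₁ / 366.2 = 0.105 → ξ₁ = 38.45 kmol/h.
Conversion of P: 1ξ₁ + 2ξ₂ = 0.289 × 366.2 = 105.8 → ξ₂ = 33.69 kmol/h.
Outlet amounts (n = n₀ + Σ ν·ξ):
  P: 366.2 − 1(38.45) − 2(33.69) = 260.3
  V: 1276 − 3(38.45) − 2(33.69) = 1093
  U: 0 + 1(38.45) = 38.45
  R: 0 + 1(33.69) = 33.69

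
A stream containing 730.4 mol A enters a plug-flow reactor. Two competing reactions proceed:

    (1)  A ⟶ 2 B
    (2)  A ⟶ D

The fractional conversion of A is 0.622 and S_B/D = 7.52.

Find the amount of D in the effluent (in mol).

95.4 mol

Conversion of A: A consumed = 0.622 × 730.4 = 454.3 mol = 1ξ₁ + 1ξ₂.
Selectivity: 2ξ₁ / (1ξ₂) = 7.52 → ξ₁ = 3.76 ξ₂.
Substitute: (1·3.76 + 1) ξ₂ = 454.3 → ξ₂ = 95.44 mol, ξ₁ = 358.9 mol.
Outlet amounts (n = n₀ + Σ ν·ξ):
  A: 730.4 − 1(358.9) − 1(95.44) = 276.1
  B: 0 + 2(358.9) = 717.7
  D: 0 + 1(95.44) = 95.44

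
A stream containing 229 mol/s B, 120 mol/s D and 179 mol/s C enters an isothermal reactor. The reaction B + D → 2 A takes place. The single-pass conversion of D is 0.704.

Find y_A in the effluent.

D reacted = 0.704 × 120 = 84.48 mol/s; ν_D = −1, so ξ = 84.48/1 = 84.48 mol/s.
Outlet amounts (n = n₀ + ν ξ):
  B: 229 − 1(84.48) = 144.5
  D: 120 − 1(84.48) = 35.52
  A: 0 + 2(84.48) = 169
  C: 179 (inert)
Total out = 528 mol/s; y_A = 169 / 528 = 0.32.

0.32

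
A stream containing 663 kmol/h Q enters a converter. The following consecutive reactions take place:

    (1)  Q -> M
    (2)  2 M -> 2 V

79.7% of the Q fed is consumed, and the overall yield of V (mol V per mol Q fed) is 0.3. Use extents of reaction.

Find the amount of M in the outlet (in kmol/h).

330 kmol/h

Conversion of Q: Q consumed = 1ξ₁ = 0.797 × 663 → ξ₁ = 528.4 kmol/h.
Yield of V: 2ξ₂ / 663 = 0.3 → ξ₂ = 99.45 kmol/h.
Outlet amounts (n = n₀ + Σ ν·ξ):
  Q: 663 − 1(528.4) = 134.6
  M: 0 + 1(528.4) − 2(99.45) = 329.5
  V: 0 + 2(99.45) = 198.9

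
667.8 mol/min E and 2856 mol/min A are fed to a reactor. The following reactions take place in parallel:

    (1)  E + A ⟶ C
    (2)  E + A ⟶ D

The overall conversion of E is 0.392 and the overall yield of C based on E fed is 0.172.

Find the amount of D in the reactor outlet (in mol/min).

Yield of C: 1ξ₁ / 667.8 = 0.172 → ξ₁ = 114.9 mol/min.
Conversion of E: 1ξ₁ + 1ξ₂ = 0.392 × 667.8 = 261.8 → ξ₂ = 146.9 mol/min.
Outlet amounts (n = n₀ + Σ ν·ξ):
  E: 667.8 − 1(114.9) − 1(146.9) = 406
  A: 2856 − 1(114.9) − 1(146.9) = 2594
  C: 0 + 1(114.9) = 114.9
  D: 0 + 1(146.9) = 146.9

147 mol/min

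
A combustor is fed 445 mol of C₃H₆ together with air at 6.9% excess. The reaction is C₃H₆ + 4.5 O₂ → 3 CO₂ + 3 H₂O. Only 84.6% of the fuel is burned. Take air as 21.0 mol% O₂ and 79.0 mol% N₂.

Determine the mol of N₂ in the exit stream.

Stoichiometric O₂ = 4.5 × 445 = 2002 mol; O₂ fed = 2002 × 1.069 = 2141 mol.
N₂ fed = 2141 × 79/21 = 8053 mol.
Fuel reacted = 0.846 × 445 → ξ = 376.5 mol.
Outlet (n = n₀ + ν ξ):
  C₃H₆: 445 − 1(376.5) = 68.53
  O₂: 2141 − 4.5(376.5) = 446.6
  N₂: 8053 (inert)
  CO₂: 0 + 3(376.5) = 1129
  H₂O: 0 + 3(376.5) = 1129

8050 mol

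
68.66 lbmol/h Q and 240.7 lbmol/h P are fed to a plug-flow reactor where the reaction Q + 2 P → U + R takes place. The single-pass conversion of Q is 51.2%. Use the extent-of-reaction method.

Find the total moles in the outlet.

Q reacted = 0.512 × 68.66 = 35.15 lbmol/h; ν_Q = −1, so ξ = 35.15/1 = 35.15 lbmol/h.
Outlet amounts (n = n₀ + ν ξ):
  Q: 68.66 − 1(35.15) = 33.51
  P: 240.7 − 2(35.15) = 170.4
  U: 0 + 1(35.15) = 35.15
  R: 0 + 1(35.15) = 35.15
Total out = 33.51 + 170.4 + 35.15 + 35.15 = 274.2 lbmol/h.

274 lbmol/h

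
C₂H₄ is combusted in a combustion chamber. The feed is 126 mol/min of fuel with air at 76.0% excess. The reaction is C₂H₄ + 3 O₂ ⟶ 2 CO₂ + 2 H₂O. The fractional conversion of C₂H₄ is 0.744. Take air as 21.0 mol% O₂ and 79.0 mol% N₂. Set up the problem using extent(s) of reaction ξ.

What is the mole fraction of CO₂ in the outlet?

0.0569

Stoichiometric O₂ = 3 × 126 = 378 mol/min; O₂ fed = 378 × 1.760 = 665.3 mol/min.
N₂ fed = 665.3 × 79/21 = 2503 mol/min.
Fuel reacted = 0.744 × 126 → ξ = 93.74 mol/min.
Outlet (n = n₀ + ν ξ):
  C₂H₄: 126 − 1(93.74) = 32.26
  O₂: 665.3 − 3(93.74) = 384
  N₂: 2503 (inert)
  CO₂: 0 + 2(93.74) = 187.5
  H₂O: 0 + 2(93.74) = 187.5
Total out = 3294 mol/min; y_CO₂ = 187.5 / 3294 = 0.05692.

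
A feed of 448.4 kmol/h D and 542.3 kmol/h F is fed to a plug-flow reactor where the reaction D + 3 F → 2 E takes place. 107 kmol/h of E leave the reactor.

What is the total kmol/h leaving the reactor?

884 kmol/h

For E: n = n₀ + 2ξ → 107 = 0 + 2ξ, giving ξ = 53.5 kmol/h.
Outlet amounts (n = n₀ + ν ξ):
  D: 448.4 − 1(53.5) = 394.9
  F: 542.3 − 3(53.5) = 381.8
  E: 0 + 2(53.5) = 107
Total out = 394.9 + 381.8 + 107 = 883.7 kmol/h.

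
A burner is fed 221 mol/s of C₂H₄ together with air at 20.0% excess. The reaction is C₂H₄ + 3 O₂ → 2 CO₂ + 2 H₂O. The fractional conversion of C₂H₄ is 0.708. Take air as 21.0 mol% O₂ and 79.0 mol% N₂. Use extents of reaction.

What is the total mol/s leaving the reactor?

4010 mol/s

Stoichiometric O₂ = 3 × 221 = 663 mol/s; O₂ fed = 663 × 1.200 = 795.6 mol/s.
N₂ fed = 795.6 × 79/21 = 2993 mol/s.
Fuel reacted = 0.708 × 221 → ξ = 156.5 mol/s.
Outlet (n = n₀ + ν ξ):
  C₂H₄: 221 − 1(156.5) = 64.53
  O₂: 795.6 − 3(156.5) = 326.2
  N₂: 2993 (inert)
  CO₂: 0 + 2(156.5) = 312.9
  H₂O: 0 + 2(156.5) = 312.9
Total out = 64.53 + 326.2 + 2993 + 312.9 + 312.9 = 4010 mol/s.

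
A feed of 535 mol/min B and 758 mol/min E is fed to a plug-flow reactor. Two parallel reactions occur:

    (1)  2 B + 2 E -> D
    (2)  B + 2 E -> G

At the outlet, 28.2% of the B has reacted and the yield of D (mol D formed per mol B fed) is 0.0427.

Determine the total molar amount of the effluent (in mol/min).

Yield of D: 1ξ₁ / 535 = 0.0427 → ξ₁ = 22.84 mol/min.
Conversion of B: 2ξ₁ + 1ξ₂ = 0.282 × 535 = 150.9 → ξ₂ = 105.2 mol/min.
Outlet amounts (n = n₀ + Σ ν·ξ):
  B: 535 − 2(22.84) − 1(105.2) = 384.1
  E: 758 − 2(22.84) − 2(105.2) = 501.9
  D: 0 + 1(22.84) = 22.84
  G: 0 + 1(105.2) = 105.2
Total out = 384.1 + 501.9 + 22.84 + 105.2 = 1014 mol/min.

1010 mol/min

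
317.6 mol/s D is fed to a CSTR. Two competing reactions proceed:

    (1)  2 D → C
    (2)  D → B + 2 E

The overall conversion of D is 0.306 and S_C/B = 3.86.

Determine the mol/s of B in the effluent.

11.1 mol/s

Conversion of D: D consumed = 0.306 × 317.6 = 97.19 mol/s = 2ξ₁ + 1ξ₂.
Selectivity: 1ξ₁ / (1ξ₂) = 3.86 → ξ₁ = 3.86 ξ₂.
Substitute: (2·3.86 + 1) ξ₂ = 97.19 → ξ₂ = 11.15 mol/s, ξ₁ = 43.02 mol/s.
Outlet amounts (n = n₀ + Σ ν·ξ):
  D: 317.6 − 2(43.02) − 1(11.15) = 220.4
  C: 0 + 1(43.02) = 43.02
  B: 0 + 1(11.15) = 11.15
  E: 0 + 2(11.15) = 22.29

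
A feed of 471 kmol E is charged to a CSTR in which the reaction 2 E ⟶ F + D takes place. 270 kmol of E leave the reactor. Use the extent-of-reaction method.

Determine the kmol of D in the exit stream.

For E: n = n₀ − 2ξ → 270 = 471 − 2ξ, giving ξ = 100.5 kmol.
Outlet amounts (n = n₀ + ν ξ):
  E: 471 − 2(100.5) = 270
  F: 0 + 1(100.5) = 100.5
  D: 0 + 1(100.5) = 100.5

100 kmol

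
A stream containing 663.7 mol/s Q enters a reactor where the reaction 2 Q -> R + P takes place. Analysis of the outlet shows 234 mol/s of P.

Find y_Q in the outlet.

0.295

For P: n = n₀ + 1ξ → 234 = 0 + 1ξ, giving ξ = 234 mol/s.
Outlet amounts (n = n₀ + ν ξ):
  Q: 663.7 − 2(234) = 195.7
  R: 0 + 1(234) = 234
  P: 0 + 1(234) = 234
Total out = 663.7 mol/s; y_Q = 195.7 / 663.7 = 0.2949.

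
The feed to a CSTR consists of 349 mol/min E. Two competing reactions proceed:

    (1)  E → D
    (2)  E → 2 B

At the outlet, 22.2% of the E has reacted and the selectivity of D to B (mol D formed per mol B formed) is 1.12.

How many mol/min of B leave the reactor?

47.8 mol/min

Conversion of E: E consumed = 0.222 × 349 = 77.48 mol/min = 1ξ₁ + 1ξ₂.
Selectivity: 1ξ₁ / (2ξ₂) = 1.12 → ξ₁ = 2.24 ξ₂.
Substitute: (1·2.24 + 1) ξ₂ = 77.48 → ξ₂ = 23.91 mol/min, ξ₁ = 53.57 mol/min.
Outlet amounts (n = n₀ + Σ ν·ξ):
  E: 349 − 1(53.57) − 1(23.91) = 271.5
  D: 0 + 1(53.57) = 53.57
  B: 0 + 2(23.91) = 47.83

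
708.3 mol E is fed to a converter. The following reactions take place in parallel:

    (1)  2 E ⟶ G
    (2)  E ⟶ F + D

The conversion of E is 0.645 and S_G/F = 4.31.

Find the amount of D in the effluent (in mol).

47.5 mol

Conversion of E: E consumed = 0.645 × 708.3 = 456.9 mol = 2ξ₁ + 1ξ₂.
Selectivity: 1ξ₁ / (1ξ₂) = 4.31 → ξ₁ = 4.31 ξ₂.
Substitute: (2·4.31 + 1) ξ₂ = 456.9 → ξ₂ = 47.49 mol, ξ₁ = 204.7 mol.
Outlet amounts (n = n₀ + Σ ν·ξ):
  E: 708.3 − 2(204.7) − 1(47.49) = 251.4
  G: 0 + 1(204.7) = 204.7
  F: 0 + 1(47.49) = 47.49
  D: 0 + 1(47.49) = 47.49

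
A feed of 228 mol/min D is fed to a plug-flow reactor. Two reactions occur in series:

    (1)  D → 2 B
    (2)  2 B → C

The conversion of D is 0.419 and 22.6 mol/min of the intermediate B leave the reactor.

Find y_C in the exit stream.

Conversion of D: D consumed = 1ξ₁ = 0.419 × 228 → ξ₁ = 95.53 mol/min.
B balance: n_B = 0 + 2ξ₁ − 2ξ₂ = 22.6 → ξ₂ = (2·95.53 − 22.6)/2 = 84.23 mol/min.
Outlet amounts (n = n₀ + Σ ν·ξ):
  D: 228 − 1(95.53) = 132.5
  B: 0 + 2(95.53) − 2(84.23) = 22.6
  C: 0 + 1(84.23) = 84.23
Total out = 239.3 mol/min; y_C = 84.23 / 239.3 = 0.352.

0.352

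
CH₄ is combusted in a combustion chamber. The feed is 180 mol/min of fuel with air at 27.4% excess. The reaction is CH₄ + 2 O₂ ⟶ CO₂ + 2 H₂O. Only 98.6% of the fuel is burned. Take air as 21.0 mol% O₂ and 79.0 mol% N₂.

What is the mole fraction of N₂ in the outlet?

Stoichiometric O₂ = 2 × 180 = 360 mol/min; O₂ fed = 360 × 1.274 = 458.6 mol/min.
N₂ fed = 458.6 × 79/21 = 1725 mol/min.
Fuel reacted = 0.986 × 180 → ξ = 177.5 mol/min.
Outlet (n = n₀ + ν ξ):
  CH₄: 180 − 1(177.5) = 2.52
  O₂: 458.6 − 2(177.5) = 103.7
  N₂: 1725 (inert)
  CO₂: 0 + 1(177.5) = 177.5
  H₂O: 0 + 2(177.5) = 355
Total out = 2364 mol/min; y_N₂ = 1725 / 2364 = 0.7298.

0.73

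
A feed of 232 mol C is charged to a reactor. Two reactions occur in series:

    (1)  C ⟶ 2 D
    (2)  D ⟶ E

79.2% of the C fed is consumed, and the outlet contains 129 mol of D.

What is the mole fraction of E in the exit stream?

Conversion of C: C consumed = 1ξ₁ = 0.792 × 232 → ξ₁ = 183.7 mol.
D balance: n_D = 0 + 2ξ₁ − 1ξ₂ = 129 → ξ₂ = (2·183.7 − 129)/1 = 238.5 mol.
Outlet amounts (n = n₀ + Σ ν·ξ):
  C: 232 − 1(183.7) = 48.26
  D: 0 + 2(183.7) − 1(238.5) = 129
  E: 0 + 1(238.5) = 238.5
Total out = 415.7 mol; y_E = 238.5 / 415.7 = 0.5736.

0.574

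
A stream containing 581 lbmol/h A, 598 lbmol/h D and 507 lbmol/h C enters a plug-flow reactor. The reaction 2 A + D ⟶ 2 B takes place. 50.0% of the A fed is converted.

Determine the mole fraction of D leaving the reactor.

A reacted = 0.5 × 581 = 290.5 lbmol/h; ν_A = −2, so ξ = 290.5/2 = 145.2 lbmol/h.
Outlet amounts (n = n₀ + ν ξ):
  A: 581 − 2(145.2) = 290.5
  D: 598 − 1(145.2) = 452.8
  B: 0 + 2(145.2) = 290.5
  C: 507 (inert)
Total out = 1541 lbmol/h; y_D = 452.8 / 1541 = 0.2939.

0.294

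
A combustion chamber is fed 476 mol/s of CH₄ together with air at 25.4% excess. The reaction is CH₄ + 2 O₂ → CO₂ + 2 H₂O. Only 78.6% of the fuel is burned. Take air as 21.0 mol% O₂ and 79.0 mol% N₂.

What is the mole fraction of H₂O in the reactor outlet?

0.121

Stoichiometric O₂ = 2 × 476 = 952 mol/s; O₂ fed = 952 × 1.254 = 1194 mol/s.
N₂ fed = 1194 × 79/21 = 4491 mol/s.
Fuel reacted = 0.786 × 476 → ξ = 374.1 mol/s.
Outlet (n = n₀ + ν ξ):
  CH₄: 476 − 1(374.1) = 101.9
  O₂: 1194 − 2(374.1) = 445.5
  N₂: 4491 (inert)
  CO₂: 0 + 1(374.1) = 374.1
  H₂O: 0 + 2(374.1) = 748.3
Total out = 6161 mol/s; y_H₂O = 748.3 / 6161 = 0.1215.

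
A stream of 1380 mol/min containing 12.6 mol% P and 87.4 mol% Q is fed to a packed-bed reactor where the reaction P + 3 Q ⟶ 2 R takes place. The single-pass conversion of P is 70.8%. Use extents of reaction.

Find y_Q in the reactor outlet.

0.738

P reacted = 0.708 × 173.9 = 123.1 mol/min; ν_P = −1, so ξ = 123.1/1 = 123.1 mol/min.
Outlet amounts (n = n₀ + ν ξ):
  P: 173.9 − 1(123.1) = 50.77
  Q: 1206 − 3(123.1) = 836.8
  R: 0 + 2(123.1) = 246.2
Total out = 1134 mol/min; y_Q = 836.8 / 1134 = 0.7381.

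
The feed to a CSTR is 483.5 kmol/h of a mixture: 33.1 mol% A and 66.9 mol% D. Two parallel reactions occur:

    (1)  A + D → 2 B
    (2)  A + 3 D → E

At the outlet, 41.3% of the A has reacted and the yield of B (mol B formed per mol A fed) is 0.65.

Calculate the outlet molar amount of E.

14.1 kmol/h

Yield of B: 2ξ₁ / 160 = 0.65 → ξ₁ = 52.01 kmol/h.
Conversion of A: 1ξ₁ + 1ξ₂ = 0.413 × 160 = 66.1 → ξ₂ = 14.08 kmol/h.
Outlet amounts (n = n₀ + Σ ν·ξ):
  A: 160 − 1(52.01) − 1(14.08) = 93.94
  D: 323.5 − 1(52.01) − 3(14.08) = 229.2
  B: 0 + 2(52.01) = 104
  E: 0 + 1(14.08) = 14.08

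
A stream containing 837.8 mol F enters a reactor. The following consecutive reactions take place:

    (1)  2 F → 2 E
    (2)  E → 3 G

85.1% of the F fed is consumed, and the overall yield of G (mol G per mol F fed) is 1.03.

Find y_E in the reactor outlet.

0.301

Conversion of F: F consumed = 2ξ₁ = 0.851 × 837.8 → ξ₁ = 356.5 mol.
Yield of G: 3ξ₂ / 837.8 = 1.03 → ξ₂ = 287.6 mol.
Outlet amounts (n = n₀ + Σ ν·ξ):
  F: 837.8 − 2(356.5) = 124.8
  E: 0 + 2(356.5) − 1(287.6) = 425.3
  G: 0 + 3(287.6) = 862.9
Total out = 1413 mol; y_E = 425.3 / 1413 = 0.301.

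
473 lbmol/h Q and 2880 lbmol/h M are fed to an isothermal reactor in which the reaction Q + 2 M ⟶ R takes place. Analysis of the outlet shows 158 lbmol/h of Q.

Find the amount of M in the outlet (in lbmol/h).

For Q: n = n₀ − 1ξ → 158 = 473 − 1ξ, giving ξ = 315 lbmol/h.
Outlet amounts (n = n₀ + ν ξ):
  Q: 473 − 1(315) = 158
  M: 2880 − 2(315) = 2250
  R: 0 + 1(315) = 315

2250 lbmol/h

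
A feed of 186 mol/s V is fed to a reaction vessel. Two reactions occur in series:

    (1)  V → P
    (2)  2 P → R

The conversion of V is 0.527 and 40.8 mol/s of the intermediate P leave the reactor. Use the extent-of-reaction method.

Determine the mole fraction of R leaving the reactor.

Conversion of V: V consumed = 1ξ₁ = 0.527 × 186 → ξ₁ = 98.02 mol/s.
P balance: n_P = 0 + 1ξ₁ − 2ξ₂ = 40.8 → ξ₂ = (1·98.02 − 40.8)/2 = 28.61 mol/s.
Outlet amounts (n = n₀ + Σ ν·ξ):
  V: 186 − 1(98.02) = 87.98
  P: 0 + 1(98.02) − 2(28.61) = 40.8
  R: 0 + 1(28.61) = 28.61
Total out = 157.4 mol/s; y_R = 28.61 / 157.4 = 0.1818.

0.182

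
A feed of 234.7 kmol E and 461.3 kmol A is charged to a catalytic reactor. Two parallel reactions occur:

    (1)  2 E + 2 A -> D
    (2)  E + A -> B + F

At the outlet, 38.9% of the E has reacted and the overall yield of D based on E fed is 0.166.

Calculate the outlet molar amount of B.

13.4 kmol

Yield of D: 1ξ₁ / 234.7 = 0.166 → ξ₁ = 38.96 kmol.
Conversion of E: 2ξ₁ + 1ξ₂ = 0.389 × 234.7 = 91.3 → ξ₂ = 13.38 kmol.
Outlet amounts (n = n₀ + Σ ν·ξ):
  E: 234.7 − 2(38.96) − 1(13.38) = 143.4
  A: 461.3 − 2(38.96) − 1(13.38) = 370
  D: 0 + 1(38.96) = 38.96
  B: 0 + 1(13.38) = 13.38
  F: 0 + 1(13.38) = 13.38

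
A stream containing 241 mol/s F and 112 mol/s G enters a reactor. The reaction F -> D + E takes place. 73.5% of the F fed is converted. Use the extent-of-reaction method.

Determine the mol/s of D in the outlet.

177 mol/s

F reacted = 0.735 × 241 = 177.1 mol/s; ν_F = −1, so ξ = 177.1/1 = 177.1 mol/s.
Outlet amounts (n = n₀ + ν ξ):
  F: 241 − 1(177.1) = 63.87
  D: 0 + 1(177.1) = 177.1
  E: 0 + 1(177.1) = 177.1
  G: 112 (inert)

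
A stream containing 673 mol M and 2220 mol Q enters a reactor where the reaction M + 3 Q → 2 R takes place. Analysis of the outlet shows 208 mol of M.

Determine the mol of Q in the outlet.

For M: n = n₀ − 1ξ → 208 = 673 − 1ξ, giving ξ = 465 mol.
Outlet amounts (n = n₀ + ν ξ):
  M: 673 − 1(465) = 208
  Q: 2220 − 3(465) = 825
  R: 0 + 2(465) = 930

825 mol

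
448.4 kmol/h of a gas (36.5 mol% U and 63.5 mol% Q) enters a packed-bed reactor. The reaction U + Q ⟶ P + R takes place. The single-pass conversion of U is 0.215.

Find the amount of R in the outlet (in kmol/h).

U reacted = 0.215 × 163.7 = 35.19 kmol/h; ν_U = −1, so ξ = 35.19/1 = 35.19 kmol/h.
Outlet amounts (n = n₀ + ν ξ):
  U: 163.7 − 1(35.19) = 128.5
  Q: 284.7 − 1(35.19) = 249.5
  P: 0 + 1(35.19) = 35.19
  R: 0 + 1(35.19) = 35.19

35.2 kmol/h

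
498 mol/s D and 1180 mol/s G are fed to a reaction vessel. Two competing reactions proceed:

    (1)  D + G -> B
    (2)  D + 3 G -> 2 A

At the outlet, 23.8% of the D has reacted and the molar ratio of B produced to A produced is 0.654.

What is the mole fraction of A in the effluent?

Conversion of D: D consumed = 0.238 × 498 = 118.5 mol/s = 1ξ₁ + 1ξ₂.
Selectivity: 1ξ₁ / (2ξ₂) = 0.654 → ξ₁ = 1.308 ξ₂.
Substitute: (1·1.308 + 1) ξ₂ = 118.5 → ξ₂ = 51.35 mol/s, ξ₁ = 67.17 mol/s.
Outlet amounts (n = n₀ + Σ ν·ξ):
  D: 498 − 1(67.17) − 1(51.35) = 379.5
  G: 1180 − 1(67.17) − 3(51.35) = 958.8
  B: 0 + 1(67.17) = 67.17
  A: 0 + 2(51.35) = 102.7
Total out = 1508 mol/s; y_A = 102.7 / 1508 = 0.0681.

0.0681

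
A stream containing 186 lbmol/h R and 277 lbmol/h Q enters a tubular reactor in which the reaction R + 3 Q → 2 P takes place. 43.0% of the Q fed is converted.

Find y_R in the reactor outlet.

Q reacted = 0.43 × 277 = 119.1 lbmol/h; ν_Q = −3, so ξ = 119.1/3 = 39.7 lbmol/h.
Outlet amounts (n = n₀ + ν ξ):
  R: 186 − 1(39.7) = 146.3
  Q: 277 − 3(39.7) = 157.9
  P: 0 + 2(39.7) = 79.41
Total out = 383.6 lbmol/h; y_R = 146.3 / 383.6 = 0.3814.

0.381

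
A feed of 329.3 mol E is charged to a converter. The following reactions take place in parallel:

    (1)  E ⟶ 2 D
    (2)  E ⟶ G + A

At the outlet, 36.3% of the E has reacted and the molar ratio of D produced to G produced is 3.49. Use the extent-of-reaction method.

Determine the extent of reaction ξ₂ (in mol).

Conversion of E: E consumed = 0.363 × 329.3 = 119.5 mol = 1ξ₁ + 1ξ₂.
Selectivity: 2ξ₁ / (1ξ₂) = 3.49 → ξ₁ = 1.745 ξ₂.
Substitute: (1·1.745 + 1) ξ₂ = 119.5 → ξ₂ = 43.55 mol, ξ₁ = 75.99 mol.
Outlet amounts (n = n₀ + Σ ν·ξ):
  E: 329.3 − 1(75.99) − 1(43.55) = 209.8
  D: 0 + 2(75.99) = 152
  G: 0 + 1(43.55) = 43.55
  A: 0 + 1(43.55) = 43.55

ξ₂ = 43.5 mol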